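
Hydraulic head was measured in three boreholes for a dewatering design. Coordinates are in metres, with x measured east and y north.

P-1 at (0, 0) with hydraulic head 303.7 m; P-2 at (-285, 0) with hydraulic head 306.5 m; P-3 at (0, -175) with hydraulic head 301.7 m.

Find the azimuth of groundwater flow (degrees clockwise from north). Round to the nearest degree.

139°

∂h/∂x = (306.5 − 303.7) / (-285 − 0) = -0.009825
∂h/∂y = (301.7 − 303.7) / (-175 − 0) = +0.01143
Flow direction (−∇h) has components (+0.009825 E, -0.01143 N).
Azimuth = atan2(E, N) = atan2(+0.009825, -0.01143) = 139.3° ≈ 139°.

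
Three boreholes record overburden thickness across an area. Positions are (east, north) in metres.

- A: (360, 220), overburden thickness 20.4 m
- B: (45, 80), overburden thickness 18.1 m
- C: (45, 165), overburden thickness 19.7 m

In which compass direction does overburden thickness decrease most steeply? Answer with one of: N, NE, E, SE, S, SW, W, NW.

With d = a·x + b·y + c and A as origin, the differences give:
  (-315)·a + (-140)·b = -2.3
  (-315)·a + (-55)·b = -0.7
Eliminate b (×(-55) and ×(-140), subtract): -26775·a = 28.50 → a = ∂d/∂x = -0.001064
Back-substitute: b = ∂d/∂y = +0.01882.
Steepest decrease is along −∇f = (+0.001064 E, -0.01882 N) → south.

S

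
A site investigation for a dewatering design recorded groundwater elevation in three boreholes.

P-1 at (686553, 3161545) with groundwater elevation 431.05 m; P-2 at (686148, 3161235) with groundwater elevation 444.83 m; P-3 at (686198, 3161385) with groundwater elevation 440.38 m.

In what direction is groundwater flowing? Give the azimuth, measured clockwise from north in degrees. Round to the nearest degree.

032°

Taking P-1 as reference: P-2−P-1 = (-405, -310, +13.78); P-3−P-1 = (-355, -160, +9.33).
Solve a·Δx + b·Δy = Δh: det = (-405)·(-160) − (-355)·(-310) = -45250.
∂h/∂x = [(+13.78)·(-160) − (+9.33)·(-310)] / -45250 = -0.01519
∂h/∂y = [(-405)·(+9.33) − (-355)·(+13.78)] / -45250 = -0.02460
Flow direction (−∇h) has components (+0.01519 E, +0.02460 N).
Azimuth = atan2(E, N) = atan2(+0.01519, +0.02460) = 31.7° ≈ 032°.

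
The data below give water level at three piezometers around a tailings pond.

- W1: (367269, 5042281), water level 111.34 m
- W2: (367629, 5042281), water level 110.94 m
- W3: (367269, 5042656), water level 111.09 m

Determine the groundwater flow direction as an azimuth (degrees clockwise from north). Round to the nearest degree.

059°

∂h/∂x = (110.94 − 111.34) / (367629 − 367269) = -0.001111
∂h/∂y = (111.09 − 111.34) / (5042656 − 5042281) = -0.0006667
Flow direction (−∇h) has components (+0.001111 E, +0.0006667 N).
Azimuth = atan2(E, N) = atan2(+0.001111, +0.0006667) = 59.0° ≈ 059°.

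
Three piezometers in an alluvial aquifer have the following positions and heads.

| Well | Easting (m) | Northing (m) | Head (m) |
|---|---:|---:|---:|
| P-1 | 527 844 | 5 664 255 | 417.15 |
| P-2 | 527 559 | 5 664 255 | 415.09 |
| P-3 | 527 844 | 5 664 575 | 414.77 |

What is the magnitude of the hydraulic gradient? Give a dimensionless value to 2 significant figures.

∂h/∂x = (415.09 − 417.15) / (527559 − 527844) = +0.007228
∂h/∂y = (414.77 − 417.15) / (5664575 − 5664255) = -0.007437
|∇h| = √(0.007228² + -0.007437²) = 0.01037

0.010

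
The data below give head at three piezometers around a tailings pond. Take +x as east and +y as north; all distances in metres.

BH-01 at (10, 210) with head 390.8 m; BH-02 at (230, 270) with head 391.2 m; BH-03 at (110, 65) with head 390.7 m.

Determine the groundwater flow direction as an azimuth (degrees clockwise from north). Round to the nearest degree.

Three-point gradient (reference BH-01): Δ to BH-02 = (220, 60, +0.4), Δ to BH-03 = (100, -145, -0.1).
∂h/∂x = +0.001372, ∂h/∂y = +0.001636 (det = -37900).
Flow direction (−∇h) has components (-0.001372 E, -0.001636 N).
Azimuth = atan2(E, N) = atan2(-0.001372, -0.001636) = 220.0° ≈ 220°.

220°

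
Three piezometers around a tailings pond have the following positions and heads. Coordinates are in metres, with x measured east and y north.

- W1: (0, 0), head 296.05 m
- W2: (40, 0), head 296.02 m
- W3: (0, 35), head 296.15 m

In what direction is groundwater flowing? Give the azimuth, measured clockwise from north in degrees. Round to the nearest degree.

165°

∂h/∂x = (296.02 − 296.05) / (40 − 0) = -0.0007500
∂h/∂y = (296.15 − 296.05) / (35 − 0) = +0.002857
Flow direction (−∇h) has components (+0.0007500 E, -0.002857 N).
Azimuth = atan2(E, N) = atan2(+0.0007500, -0.002857) = 165.3° ≈ 165°.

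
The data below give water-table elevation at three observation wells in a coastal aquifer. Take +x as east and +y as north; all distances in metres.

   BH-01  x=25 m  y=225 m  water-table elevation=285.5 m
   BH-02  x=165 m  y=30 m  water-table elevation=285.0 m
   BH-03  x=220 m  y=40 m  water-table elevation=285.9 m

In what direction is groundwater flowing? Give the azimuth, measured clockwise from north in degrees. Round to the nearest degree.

Taking BH-01 as reference: BH-02−BH-01 = (140, -195, -0.5); BH-03−BH-01 = (195, -185, +0.4).
Solve a·Δx + b·Δy = Δh: det = 140·(-185) − 195·(-195) = 12125.
∂h/∂x = [(-0.5)·(-185) − (+0.4)·(-195)] / 12125 = +0.01406
∂h/∂y = [140·(+0.4) − 195·(-0.5)] / 12125 = +0.01266
Flow direction (−∇h) has components (-0.01406 E, -0.01266 N).
Azimuth = atan2(E, N) = atan2(-0.01406, -0.01266) = 228.0° ≈ 228°.

228°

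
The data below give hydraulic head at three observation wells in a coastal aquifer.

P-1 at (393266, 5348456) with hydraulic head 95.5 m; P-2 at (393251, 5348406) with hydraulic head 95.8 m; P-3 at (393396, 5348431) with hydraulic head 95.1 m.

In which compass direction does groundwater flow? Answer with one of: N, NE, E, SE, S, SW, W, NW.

NE

Differences from P-1: to P-2 (Δx, Δy, Δh) = (-15, -50, +0.3); to P-3 = (130, -25, -0.4).
Determinant of the coordinate differences = (-15)·(-25) − 130·(-50) = 6875.
∂h/∂x = [(+0.3)·(-25) − (-0.4)·(-50)] / 6875 = -0.004000
∂h/∂y = [(-15)·(-0.4) − 130·(+0.3)] / 6875 = -0.004800
Flow = −∇h = (+0.004000 east, +0.004800 north), which points northeast.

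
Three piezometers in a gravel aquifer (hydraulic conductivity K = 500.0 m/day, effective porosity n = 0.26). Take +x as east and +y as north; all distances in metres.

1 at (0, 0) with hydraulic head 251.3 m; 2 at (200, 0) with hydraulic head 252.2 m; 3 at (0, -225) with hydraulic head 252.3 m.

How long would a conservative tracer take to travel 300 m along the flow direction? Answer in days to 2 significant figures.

∂h/∂x = (252.2 − 251.3) / (200 − 0) = +0.004500
∂h/∂y = (252.3 − 251.3) / (-225 − 0) = -0.004444
|∇h| = √(0.004500² + -0.004444²) = 0.006324
Seepage velocity v = K·i/n = 500.0 × 0.006324 / 0.26 = 12.16 m/day.
t = 300 / 12.16 = 24.67 days.

25 days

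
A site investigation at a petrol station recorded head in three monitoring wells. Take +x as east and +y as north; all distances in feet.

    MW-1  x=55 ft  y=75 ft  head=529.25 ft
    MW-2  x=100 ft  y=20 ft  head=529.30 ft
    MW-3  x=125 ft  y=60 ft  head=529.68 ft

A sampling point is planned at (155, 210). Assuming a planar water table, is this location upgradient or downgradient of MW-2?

Taking MW-1 as reference: MW-2−MW-1 = (45, -55, +0.05); MW-3−MW-1 = (70, -15, +0.43).
Determinant of the coordinate differences = 45·(-15) − 70·(-55) = 3175.
∂h/∂x = [(+0.05)·(-15) − (+0.43)·(-55)] / 3175 = +0.007213
∂h/∂y = [45·(+0.43) − 70·(+0.05)] / 3175 = +0.004992
Head at (155, 210) = 529.25 + (+0.007213)·(100) + (+0.004992)·(135) = 530.65 ft.
That is higher than the 529.30 ft at MW-2, so the point is upgradient.

upgradient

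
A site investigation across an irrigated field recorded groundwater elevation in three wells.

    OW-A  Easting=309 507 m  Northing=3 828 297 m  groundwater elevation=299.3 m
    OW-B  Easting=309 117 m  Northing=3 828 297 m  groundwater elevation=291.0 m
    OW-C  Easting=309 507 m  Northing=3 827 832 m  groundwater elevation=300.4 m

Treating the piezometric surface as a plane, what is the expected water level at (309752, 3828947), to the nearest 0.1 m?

303.0 m

∂h/∂x = (291.0 − 299.3) / (309117 − 309507) = +0.02128
∂h/∂y = (300.4 − 299.3) / (3827832 − 3828297) = -0.002366
h(309752, 3828947) = 299.3 + (+0.02128)·(245) + (-0.002366)·(650) = 299.3 +5.214 -1.538 = 302.976 m.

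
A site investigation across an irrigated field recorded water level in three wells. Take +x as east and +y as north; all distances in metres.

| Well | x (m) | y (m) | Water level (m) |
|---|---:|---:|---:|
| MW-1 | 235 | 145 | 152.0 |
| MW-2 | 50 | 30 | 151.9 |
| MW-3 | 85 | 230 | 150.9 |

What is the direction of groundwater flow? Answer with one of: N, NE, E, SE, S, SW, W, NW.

Differences from MW-1: to MW-2 (Δx, Δy, Δh) = (-185, -115, -0.1); to MW-3 = (-150, 85, -1.1).
Solve a·Δx + b·Δy = Δh: det = (-185)·85 − (-150)·(-115) = -32975.
∂h/∂x = [(-0.1)·85 − (-1.1)·(-115)] / -32975 = +0.004094
∂h/∂y = [(-185)·(-1.1) − (-150)·(-0.1)] / -32975 = -0.005716
Flow = −∇h = (-0.004094 east, +0.005716 north), which points northwest.

NW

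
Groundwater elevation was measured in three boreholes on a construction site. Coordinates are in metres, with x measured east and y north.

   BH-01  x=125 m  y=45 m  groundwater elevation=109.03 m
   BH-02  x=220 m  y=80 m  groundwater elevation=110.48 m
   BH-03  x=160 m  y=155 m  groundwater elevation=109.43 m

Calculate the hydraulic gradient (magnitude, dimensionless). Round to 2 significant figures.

0.016

With h = a·x + b·y + c and BH-01 as origin, the differences give:
  95·a + 35·b = +1.45
  35·a + 110·b = +0.40
Eliminate b (×110 and ×35, subtract): 9225·a = 145.500 → a = ∂h/∂x = +0.01577
Back-substitute: b = ∂h/∂y = -0.001382.
|∇h| = √(0.01577² + -0.001382²) = 0.01583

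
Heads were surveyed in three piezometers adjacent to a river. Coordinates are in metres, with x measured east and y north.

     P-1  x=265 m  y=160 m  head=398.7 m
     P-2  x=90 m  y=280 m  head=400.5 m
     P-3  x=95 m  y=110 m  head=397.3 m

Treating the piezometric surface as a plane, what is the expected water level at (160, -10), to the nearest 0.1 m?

395.2 m

With h = a·x + b·y + c and P-1 as origin, the differences give:
  (-175)·a + 120·b = +1.8
  (-170)·a + (-50)·b = -1.4
Eliminate b (×(-50) and ×120, subtract): 29150·a = 78.00 → a = ∂h/∂x = +0.002676
Back-substitute: b = ∂h/∂y = +0.01890.
h(160, -10) = 398.7 + (+0.002676)·(-105) + (+0.01890)·(-170) = 398.7 -0.281 -3.213 = 395.206 m.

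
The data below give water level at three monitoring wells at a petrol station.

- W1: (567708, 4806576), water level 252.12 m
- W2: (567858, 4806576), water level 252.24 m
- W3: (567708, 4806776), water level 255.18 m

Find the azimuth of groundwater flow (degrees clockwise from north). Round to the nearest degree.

∂h/∂x = (252.24 − 252.12) / (567858 − 567708) = +0.0008000
∂h/∂y = (255.18 − 252.12) / (4806776 − 4806576) = +0.01530
Flow direction (−∇h) has components (-0.0008000 E, -0.01530 N).
Azimuth = atan2(E, N) = atan2(-0.0008000, -0.01530) = 183.0° ≈ 183°.

183°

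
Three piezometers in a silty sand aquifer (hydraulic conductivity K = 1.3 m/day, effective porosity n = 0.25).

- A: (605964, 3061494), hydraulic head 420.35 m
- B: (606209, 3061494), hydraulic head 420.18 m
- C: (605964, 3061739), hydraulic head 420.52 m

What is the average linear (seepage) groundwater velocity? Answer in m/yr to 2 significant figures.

∂h/∂x = (420.18 − 420.35) / (606209 − 605964) = -0.0006939
∂h/∂y = (420.52 − 420.35) / (3061739 − 3061494) = +0.0006939
|∇h| = √(-0.0006939² + 0.0006939²) = 0.0009813
Seepage velocity v = K·i/n = 1.3 × 0.0009813 / 0.25 = 0.005103 m/day = 1.864 m/yr.

1.9 m/yr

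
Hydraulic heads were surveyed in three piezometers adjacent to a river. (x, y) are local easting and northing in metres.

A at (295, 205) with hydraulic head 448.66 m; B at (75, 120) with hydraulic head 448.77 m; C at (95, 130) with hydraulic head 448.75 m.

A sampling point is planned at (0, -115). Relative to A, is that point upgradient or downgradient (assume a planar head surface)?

upgradient

Differences from A: to B (Δx, Δy, Δh) = (-220, -85, +0.11); to C = (-200, -75, +0.09).
Determinant of the coordinate differences = (-220)·(-75) − (-200)·(-85) = -500.
∂h/∂x = [(+0.11)·(-75) − (+0.09)·(-85)] / -500 = +0.001200
∂h/∂y = [(-220)·(+0.09) − (-200)·(+0.11)] / -500 = -0.004400
Head at (0, -115) = 448.66 + (+0.001200)·(-295) + (-0.004400)·(-320) = 449.71 m.
That is higher than the 448.66 m at A, so the point is upgradient.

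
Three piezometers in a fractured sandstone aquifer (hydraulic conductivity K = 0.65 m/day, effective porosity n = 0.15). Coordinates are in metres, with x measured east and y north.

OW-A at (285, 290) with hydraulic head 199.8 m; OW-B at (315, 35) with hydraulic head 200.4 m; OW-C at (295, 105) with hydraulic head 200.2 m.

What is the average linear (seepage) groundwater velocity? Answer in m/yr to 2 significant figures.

5.7 m/yr

Differences from OW-A: to OW-B (Δx, Δy, Δh) = (30, -255, +0.6); to OW-C = (10, -185, +0.4).
Determinant of the coordinate differences = 30·(-185) − 10·(-255) = -3000.
∂h/∂x = [(+0.6)·(-185) − (+0.4)·(-255)] / -3000 = +0.003000
∂h/∂y = [30·(+0.4) − 10·(+0.6)] / -3000 = -0.002000
|∇h| = √(0.003000² + -0.002000²) = 0.003606
Seepage velocity v = K·i/n = 0.65 × 0.003606 / 0.15 = 0.01563 m/day = 5.709 m/yr.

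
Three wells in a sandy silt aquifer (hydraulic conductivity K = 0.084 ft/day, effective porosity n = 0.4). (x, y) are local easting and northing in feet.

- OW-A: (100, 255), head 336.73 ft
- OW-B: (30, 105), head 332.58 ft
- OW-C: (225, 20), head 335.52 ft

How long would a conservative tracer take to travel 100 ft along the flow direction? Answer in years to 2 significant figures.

46 years

Taking OW-A as reference: OW-B−OW-A = (-70, -150, -4.15); OW-C−OW-A = (125, -235, -1.21).
Determinant of the coordinate differences = (-70)·(-235) − 125·(-150) = 35200.
∂h/∂x = [(-4.15)·(-235) − (-1.21)·(-150)] / 35200 = +0.02255
∂h/∂y = [(-70)·(-1.21) − 125·(-4.15)] / 35200 = +0.01714
|∇h| = √(0.02255² + 0.01714²) = 0.02832
Seepage velocity v = K·i/n = 0.084 × 0.02832 / 0.4 = 0.005947 ft/day.
t = 100 / 0.005947 = 1.682e+04 days = 46.1 years.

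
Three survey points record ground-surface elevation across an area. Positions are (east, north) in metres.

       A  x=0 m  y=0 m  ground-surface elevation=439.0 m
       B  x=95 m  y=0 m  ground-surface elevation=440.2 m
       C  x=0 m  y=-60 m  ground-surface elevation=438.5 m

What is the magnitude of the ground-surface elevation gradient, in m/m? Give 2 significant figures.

∂z/∂x = (440.2 − 439.0) / (95 − 0) = +0.01263
∂z/∂y = (438.5 − 439.0) / (-60 − 0) = +0.008333
|∇f| = √(0.01263² + 0.008333²) = 0.01513 m/m

0.015 m/m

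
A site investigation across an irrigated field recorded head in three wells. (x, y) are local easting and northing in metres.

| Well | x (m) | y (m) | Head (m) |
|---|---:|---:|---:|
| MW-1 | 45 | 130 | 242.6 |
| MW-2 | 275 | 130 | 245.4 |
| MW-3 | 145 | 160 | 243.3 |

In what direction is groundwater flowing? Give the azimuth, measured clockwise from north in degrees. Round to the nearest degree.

325°

Differences from MW-1: to MW-2 (Δx, Δy, Δh) = (230, 0, +2.8); to MW-3 = (100, 30, +0.7).
Solve a·Δx + b·Δy = Δh: det = 230·30 − 100·0 = 6900.
∂h/∂x = [(+2.8)·30 − (+0.7)·0] / 6900 = +0.01217
∂h/∂y = [230·(+0.7) − 100·(+2.8)] / 6900 = -0.01725
Flow direction (−∇h) has components (-0.01217 E, +0.01725 N).
Azimuth = atan2(E, N) = atan2(-0.01217, +0.01725) = 324.8° ≈ 325°.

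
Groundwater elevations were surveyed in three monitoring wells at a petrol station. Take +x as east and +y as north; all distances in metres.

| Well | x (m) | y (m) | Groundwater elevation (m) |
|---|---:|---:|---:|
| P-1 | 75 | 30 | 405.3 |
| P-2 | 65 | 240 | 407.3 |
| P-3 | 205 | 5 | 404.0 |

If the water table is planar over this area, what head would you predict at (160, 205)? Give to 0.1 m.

Differences from P-1: to P-2 (Δx, Δy, Δh) = (-10, 210, +2.0); to P-3 = (130, -25, -1.3).
Determinant of the coordinate differences = (-10)·(-25) − 130·210 = -27050.
∂h/∂x = [(+2.0)·(-25) − (-1.3)·210] / -27050 = -0.008244
∂h/∂y = [(-10)·(-1.3) − 130·(+2.0)] / -27050 = +0.009131
h(160, 205) = 405.3 + (-0.008244)·(85) + (+0.009131)·(175) = 405.3 -0.701 +1.598 = 406.197 m.

406.2 m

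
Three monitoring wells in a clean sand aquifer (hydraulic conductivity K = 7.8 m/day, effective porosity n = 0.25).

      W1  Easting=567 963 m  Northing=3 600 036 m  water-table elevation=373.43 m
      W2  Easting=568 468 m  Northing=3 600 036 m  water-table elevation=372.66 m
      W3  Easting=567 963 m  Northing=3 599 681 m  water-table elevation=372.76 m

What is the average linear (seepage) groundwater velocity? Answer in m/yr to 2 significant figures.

28 m/yr

∂h/∂x = (372.66 − 373.43) / (568468 − 567963) = -0.001525
∂h/∂y = (372.76 − 373.43) / (3599681 − 3600036) = +0.001887
|∇h| = √(-0.001525² + 0.001887²) = 0.002426
Seepage velocity v = K·i/n = 7.8 × 0.002426 / 0.25 = 0.07569 m/day = 27.65 m/yr.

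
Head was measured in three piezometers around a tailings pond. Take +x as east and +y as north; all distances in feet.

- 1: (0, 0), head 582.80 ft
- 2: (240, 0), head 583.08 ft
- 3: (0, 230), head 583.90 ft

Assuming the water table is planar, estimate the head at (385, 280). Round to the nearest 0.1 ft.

584.6 ft

∂h/∂x = (583.08 − 582.80) / (240 − 0) = +0.001167
∂h/∂y = (583.90 − 582.80) / (230 − 0) = +0.004783
h(385, 280) = 582.80 + (+0.001167)·(385) + (+0.004783)·(280) = 582.80 +0.449 +1.339 = 584.588 ft.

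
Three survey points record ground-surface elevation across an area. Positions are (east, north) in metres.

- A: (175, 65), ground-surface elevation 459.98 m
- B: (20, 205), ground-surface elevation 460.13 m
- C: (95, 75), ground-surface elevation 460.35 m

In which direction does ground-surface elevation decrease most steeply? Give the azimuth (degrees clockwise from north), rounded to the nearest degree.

048°

Taking A as reference: B−A = (-155, 140, +0.15); C−A = (-80, 10, +0.37).
Determinant of the coordinate differences = (-155)·10 − (-80)·140 = 9650.
∂z/∂x = [(+0.15)·10 − (+0.37)·140] / 9650 = -0.005212
∂z/∂y = [(-155)·(+0.37) − (-80)·(+0.15)] / 9650 = -0.004699
Steepest decrease is along −∇f: components (+0.005212 E, +0.004699 N).
Azimuth = atan2(+0.005212, +0.004699) = 48.0° ≈ 048°.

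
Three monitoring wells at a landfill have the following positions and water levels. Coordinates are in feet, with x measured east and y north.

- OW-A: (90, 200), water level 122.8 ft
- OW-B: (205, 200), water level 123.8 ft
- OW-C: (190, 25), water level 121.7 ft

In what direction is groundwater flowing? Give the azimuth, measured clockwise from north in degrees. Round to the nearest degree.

218°

Differences from OW-A: to OW-B (Δx, Δy, Δh) = (115, 0, +1.0); to OW-C = (100, -175, -1.1).
Determinant of the coordinate differences = 115·(-175) − 100·0 = -20125.
∂h/∂x = [(+1.0)·(-175) − (-1.1)·0] / -20125 = +0.008696
∂h/∂y = [115·(-1.1) − 100·(+1.0)] / -20125 = +0.01125
Flow direction (−∇h) has components (-0.008696 E, -0.01125 N).
Azimuth = atan2(E, N) = atan2(-0.008696, -0.01125) = 217.7° ≈ 218°.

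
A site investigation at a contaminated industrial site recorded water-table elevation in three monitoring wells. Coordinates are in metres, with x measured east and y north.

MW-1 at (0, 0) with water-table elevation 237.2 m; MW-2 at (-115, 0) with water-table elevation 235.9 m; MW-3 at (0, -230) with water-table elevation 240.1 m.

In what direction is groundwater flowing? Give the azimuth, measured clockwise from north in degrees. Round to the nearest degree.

∂h/∂x = (235.9 − 237.2) / (-115 − 0) = +0.01130
∂h/∂y = (240.1 − 237.2) / (-230 − 0) = -0.01261
Flow direction (−∇h) has components (-0.01130 E, +0.01261 N).
Azimuth = atan2(E, N) = atan2(-0.01130, +0.01261) = 318.1° ≈ 318°.

318°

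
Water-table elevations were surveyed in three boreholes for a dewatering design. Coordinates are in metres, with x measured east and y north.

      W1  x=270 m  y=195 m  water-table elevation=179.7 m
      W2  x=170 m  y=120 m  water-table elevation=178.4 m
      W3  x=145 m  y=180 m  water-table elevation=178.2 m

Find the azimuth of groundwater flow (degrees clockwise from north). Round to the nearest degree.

Three-point gradient (reference W1): Δ to W2 = (-100, -75, -1.3), Δ to W3 = (-125, -15, -1.5).
∂h/∂x = +0.01181, ∂h/∂y = +0.001587 (det = -7875).
Flow direction (−∇h) has components (-0.01181 E, -0.001587 N).
Azimuth = atan2(E, N) = atan2(-0.01181, -0.001587) = 262.3° ≈ 262°.

262°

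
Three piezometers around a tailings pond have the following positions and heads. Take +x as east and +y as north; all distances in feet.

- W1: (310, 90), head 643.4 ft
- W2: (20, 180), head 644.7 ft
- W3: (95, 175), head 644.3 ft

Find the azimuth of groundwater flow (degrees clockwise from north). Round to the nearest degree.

Taking W1 as reference: W2−W1 = (-290, 90, +1.3); W3−W1 = (-215, 85, +0.9).
Determinant of the coordinate differences = (-290)·85 − (-215)·90 = -5300.
∂h/∂x = [(+1.3)·85 − (+0.9)·90] / -5300 = -0.005566
∂h/∂y = [(-290)·(+0.9) − (-215)·(+1.3)] / -5300 = -0.003491
Flow direction (−∇h) has components (+0.005566 E, +0.003491 N).
Azimuth = atan2(E, N) = atan2(+0.005566, +0.003491) = 57.9° ≈ 058°.

058°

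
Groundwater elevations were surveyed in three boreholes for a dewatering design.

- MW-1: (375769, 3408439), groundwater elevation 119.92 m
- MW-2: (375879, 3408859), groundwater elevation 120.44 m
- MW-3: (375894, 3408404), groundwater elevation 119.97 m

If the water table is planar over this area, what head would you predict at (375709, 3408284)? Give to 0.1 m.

119.7 m

Taking MW-1 as reference: MW-2−MW-1 = (110, 420, +0.52); MW-3−MW-1 = (125, -35, +0.05).
Solve a·Δx + b·Δy = Δh: det = 110·(-35) − 125·420 = -56350.
∂h/∂x = [(+0.52)·(-35) − (+0.05)·420] / -56350 = +0.0006957
∂h/∂y = [110·(+0.05) − 125·(+0.52)] / -56350 = +0.001056
h(375709, 3408284) = 119.92 + (+0.0006957)·(-60) + (+0.001056)·(-155) = 119.92 -0.042 -0.164 = 119.715 m.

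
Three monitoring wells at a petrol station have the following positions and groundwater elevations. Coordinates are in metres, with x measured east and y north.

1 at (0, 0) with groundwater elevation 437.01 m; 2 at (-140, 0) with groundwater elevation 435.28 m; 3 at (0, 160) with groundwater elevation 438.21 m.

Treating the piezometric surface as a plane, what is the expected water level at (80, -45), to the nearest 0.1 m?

437.7 m

∂h/∂x = (435.28 − 437.01) / (-140 − 0) = +0.01236
∂h/∂y = (438.21 − 437.01) / (160 − 0) = +0.007500
h(80, -45) = 437.01 + (+0.01236)·(80) + (+0.007500)·(-45) = 437.01 +0.989 -0.337 = 437.661 m.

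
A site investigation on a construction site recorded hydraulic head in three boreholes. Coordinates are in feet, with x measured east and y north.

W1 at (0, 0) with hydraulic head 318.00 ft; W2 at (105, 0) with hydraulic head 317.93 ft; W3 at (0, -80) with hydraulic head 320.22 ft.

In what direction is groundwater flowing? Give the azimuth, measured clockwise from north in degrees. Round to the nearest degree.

∂h/∂x = (317.93 − 318.00) / (105 − 0) = -0.0006667
∂h/∂y = (320.22 − 318.00) / (-80 − 0) = -0.02775
Flow direction (−∇h) has components (+0.0006667 E, +0.02775 N).
Azimuth = atan2(E, N) = atan2(+0.0006667, +0.02775) = 1.4° ≈ 001°.

001°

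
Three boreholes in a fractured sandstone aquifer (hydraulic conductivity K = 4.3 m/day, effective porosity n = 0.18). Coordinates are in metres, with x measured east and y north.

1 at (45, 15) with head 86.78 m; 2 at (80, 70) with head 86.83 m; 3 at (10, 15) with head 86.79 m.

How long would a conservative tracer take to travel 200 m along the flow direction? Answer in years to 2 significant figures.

20 years

With h = a·x + b·y + c and 1 as origin, the differences give:
  35·a + 55·b = +0.05
  (-35)·a + 0·b = +0.01
Eliminate b (×0 and ×55, subtract): 1925·a = -0.550 → a = ∂h/∂x = -0.0002857
Back-substitute: b = ∂h/∂y = +0.001091.
|∇h| = √(-0.0002857² + 0.001091²) = 0.001128
Seepage velocity v = K·i/n = 4.3 × 0.001128 / 0.18 = 0.02695 m/day.
t = 200 / 0.02695 = 7421 days = 20.3 years.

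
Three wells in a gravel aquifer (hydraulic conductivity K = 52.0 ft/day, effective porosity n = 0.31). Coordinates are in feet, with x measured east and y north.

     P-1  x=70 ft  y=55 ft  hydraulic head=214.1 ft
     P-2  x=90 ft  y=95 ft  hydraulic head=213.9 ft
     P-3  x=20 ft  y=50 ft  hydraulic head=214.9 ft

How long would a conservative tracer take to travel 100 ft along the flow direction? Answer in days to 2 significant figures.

36 days

With h = a·x + b·y + c and P-1 as origin, the differences give:
  20·a + 40·b = -0.2
  (-50)·a + (-5)·b = +0.8
Eliminate b (×(-5) and ×40, subtract): 1900·a = -31.00 → a = ∂h/∂x = -0.01632
Back-substitute: b = ∂h/∂y = +0.003158.
|∇h| = √(-0.01632² + 0.003158²) = 0.01662
Seepage velocity v = K·i/n = 52.0 × 0.01662 / 0.31 = 2.788 ft/day.
t = 100 / 2.788 = 35.87 days.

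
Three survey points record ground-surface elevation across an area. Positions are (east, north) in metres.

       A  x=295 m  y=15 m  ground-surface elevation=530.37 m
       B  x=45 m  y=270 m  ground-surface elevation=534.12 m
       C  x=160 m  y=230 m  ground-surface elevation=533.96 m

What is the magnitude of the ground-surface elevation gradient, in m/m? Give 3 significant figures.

Differences from A: to B (Δx, Δy, Δh) = (-250, 255, +3.75); to C = (-135, 215, +3.59).
Determinant of the coordinate differences = (-250)·215 − (-135)·255 = -19325.
∂z/∂x = [(+3.75)·215 − (+3.59)·255] / -19325 = +0.005651
∂z/∂y = [(-250)·(+3.59) − (-135)·(+3.75)] / -19325 = +0.02025
|∇f| = √(0.005651² + 0.02025²) = 0.02102 m/m

0.0210 m/m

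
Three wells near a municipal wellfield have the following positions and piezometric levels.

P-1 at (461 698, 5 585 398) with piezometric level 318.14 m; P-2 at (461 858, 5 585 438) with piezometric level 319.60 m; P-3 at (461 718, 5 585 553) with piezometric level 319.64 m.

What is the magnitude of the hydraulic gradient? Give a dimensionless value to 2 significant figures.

With h = a·x + b·y + c and P-1 as origin, the differences give:
  160·a + 40·b = +1.46
  20·a + 155·b = +1.50
Eliminate b (×155 and ×40, subtract): 24000·a = 166.300 → a = ∂h/∂x = +0.006929
Back-substitute: b = ∂h/∂y = +0.008783.
|∇h| = √(0.006929² + 0.008783²) = 0.01119

0.011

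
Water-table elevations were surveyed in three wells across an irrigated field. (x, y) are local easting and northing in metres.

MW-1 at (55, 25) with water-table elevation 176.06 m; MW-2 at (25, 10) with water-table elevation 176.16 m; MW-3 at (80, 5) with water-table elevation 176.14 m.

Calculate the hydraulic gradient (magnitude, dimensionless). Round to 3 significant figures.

0.00509

Three-point gradient (reference MW-1): Δ to MW-2 = (-30, -15, +0.10), Δ to MW-3 = (25, -20, +0.08).
∂h/∂x = -0.0008205, ∂h/∂y = -0.005026 (det = 975).
|∇h| = √(-0.0008205² + -0.005026²) = 0.005093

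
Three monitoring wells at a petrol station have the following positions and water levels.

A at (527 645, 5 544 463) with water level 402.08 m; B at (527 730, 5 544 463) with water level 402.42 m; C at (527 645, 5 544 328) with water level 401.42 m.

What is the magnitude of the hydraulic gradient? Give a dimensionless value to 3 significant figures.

∂h/∂x = (402.42 − 402.08) / (527730 − 527645) = +0.004000
∂h/∂y = (401.42 − 402.08) / (5544328 − 5544463) = +0.004889
|∇h| = √(0.004000² + 0.004889²) = 0.006317

0.00632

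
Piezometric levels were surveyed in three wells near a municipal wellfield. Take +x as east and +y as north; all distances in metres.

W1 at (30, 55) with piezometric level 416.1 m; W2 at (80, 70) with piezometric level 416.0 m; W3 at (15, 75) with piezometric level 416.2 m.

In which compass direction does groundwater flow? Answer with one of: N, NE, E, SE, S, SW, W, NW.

With h = a·x + b·y + c and W1 as origin, the differences give:
  50·a + 15·b = -0.1
  (-15)·a + 20·b = +0.1
Eliminate b (×20 and ×15, subtract): 1225·a = -3.50 → a = ∂h/∂x = -0.002857
Back-substitute: b = ∂h/∂y = +0.002857.
Flow = −∇h = (+0.002857 east, -0.002857 north), which points southeast.

SE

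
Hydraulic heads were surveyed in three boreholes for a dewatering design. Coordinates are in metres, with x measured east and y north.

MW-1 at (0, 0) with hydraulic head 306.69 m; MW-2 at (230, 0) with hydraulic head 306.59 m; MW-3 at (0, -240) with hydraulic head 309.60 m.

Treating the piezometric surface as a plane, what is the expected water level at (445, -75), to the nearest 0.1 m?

∂h/∂x = (306.59 − 306.69) / (230 − 0) = -0.0004348
∂h/∂y = (309.60 − 306.69) / (-240 − 0) = -0.01213
h(445, -75) = 306.69 + (-0.0004348)·(445) + (-0.01213)·(-75) = 306.69 -0.193 +0.909 = 307.406 m.

307.4 m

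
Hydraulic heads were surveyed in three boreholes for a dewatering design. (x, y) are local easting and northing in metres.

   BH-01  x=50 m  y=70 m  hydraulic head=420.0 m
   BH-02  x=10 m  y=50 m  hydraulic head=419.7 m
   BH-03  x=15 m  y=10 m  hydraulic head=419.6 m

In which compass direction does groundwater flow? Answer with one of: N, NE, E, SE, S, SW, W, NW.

With h = a·x + b·y + c and BH-01 as origin, the differences give:
  (-40)·a + (-20)·b = -0.3
  (-35)·a + (-60)·b = -0.4
Eliminate b (×(-60) and ×(-20), subtract): 1700·a = 10.00 → a = ∂h/∂x = +0.005882
Back-substitute: b = ∂h/∂y = +0.003235.
Flow = −∇h = (-0.005882 east, -0.003235 north), which points southwest.

SW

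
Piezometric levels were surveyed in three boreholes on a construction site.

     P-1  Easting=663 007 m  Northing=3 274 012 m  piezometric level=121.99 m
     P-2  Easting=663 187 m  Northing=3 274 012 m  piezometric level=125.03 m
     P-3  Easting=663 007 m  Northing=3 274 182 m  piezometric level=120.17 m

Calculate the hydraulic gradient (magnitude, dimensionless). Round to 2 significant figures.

∂h/∂x = (125.03 − 121.99) / (663187 − 663007) = +0.01689
∂h/∂y = (120.17 − 121.99) / (3274182 − 3274012) = -0.01071
|∇h| = √(0.01689² + -0.01071²) = 0.02

0.020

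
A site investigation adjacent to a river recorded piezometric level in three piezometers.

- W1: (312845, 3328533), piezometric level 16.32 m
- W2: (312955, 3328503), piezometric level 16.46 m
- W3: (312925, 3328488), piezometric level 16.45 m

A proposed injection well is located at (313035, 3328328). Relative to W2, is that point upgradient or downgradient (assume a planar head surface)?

Three-point gradient (reference W1): Δ to W2 = (110, -30, +0.14), Δ to W3 = (80, -45, +0.13).
∂h/∂x = +0.0009412, ∂h/∂y = -0.001216 (det = -2550).
Head at (313035, 3328328) = 16.32 + (+0.0009412)·(190) + (-0.001216)·(-205) = 16.75 m.
That is higher than the 16.46 m at W2, so the point is upgradient.

upgradient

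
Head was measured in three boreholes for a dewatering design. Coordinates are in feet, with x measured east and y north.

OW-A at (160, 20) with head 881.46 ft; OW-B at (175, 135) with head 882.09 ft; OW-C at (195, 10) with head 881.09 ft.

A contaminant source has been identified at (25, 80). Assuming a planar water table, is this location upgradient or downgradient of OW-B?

upgradient

Differences from OW-A: to OW-B (Δx, Δy, Δh) = (15, 115, +0.63); to OW-C = (35, -10, -0.37).
Solve a·Δx + b·Δy = Δh: det = 15·(-10) − 35·115 = -4175.
∂h/∂x = [(+0.63)·(-10) − (-0.37)·115] / -4175 = -0.008683
∂h/∂y = [15·(-0.37) − 35·(+0.63)] / -4175 = +0.006611
Head at (25, 80) = 881.46 + (-0.008683)·(-135) + (+0.006611)·(60) = 883.03 ft.
That is higher than the 882.09 ft at OW-B, so the point is upgradient.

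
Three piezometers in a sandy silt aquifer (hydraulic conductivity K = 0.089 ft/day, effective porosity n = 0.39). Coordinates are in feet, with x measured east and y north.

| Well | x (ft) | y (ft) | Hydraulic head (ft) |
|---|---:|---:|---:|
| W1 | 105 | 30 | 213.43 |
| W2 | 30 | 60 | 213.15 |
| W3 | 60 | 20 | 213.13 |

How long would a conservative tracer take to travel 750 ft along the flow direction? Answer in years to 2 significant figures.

1200 years

Differences from W1: to W2 (Δx, Δy, Δh) = (-75, 30, -0.28); to W3 = (-45, -10, -0.30).
Determinant of the coordinate differences = (-75)·(-10) − (-45)·30 = 2100.
∂h/∂x = [(-0.28)·(-10) − (-0.30)·30] / 2100 = +0.005619
∂h/∂y = [(-75)·(-0.30) − (-45)·(-0.28)] / 2100 = +0.004714
|∇h| = √(0.005619² + 0.004714²) = 0.007335
Seepage velocity v = K·i/n = 0.089 × 0.007335 / 0.39 = 0.001674 ft/day.
t = 750 / 0.001674 = 4.48e+05 days = 1.23e+03 years.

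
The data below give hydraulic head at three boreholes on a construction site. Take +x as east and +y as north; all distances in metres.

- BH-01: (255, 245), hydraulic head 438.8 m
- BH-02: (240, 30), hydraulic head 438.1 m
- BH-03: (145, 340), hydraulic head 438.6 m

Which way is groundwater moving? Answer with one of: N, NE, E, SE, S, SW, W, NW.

With h = a·x + b·y + c and BH-01 as origin, the differences give:
  (-15)·a + (-215)·b = -0.7
  (-110)·a + 95·b = -0.2
Eliminate b (×95 and ×(-215), subtract): -25075·a = -109.50 → a = ∂h/∂x = +0.004367
Back-substitute: b = ∂h/∂y = +0.002951.
Flow = −∇h = (-0.004367 east, -0.002951 north), which points southwest.

SW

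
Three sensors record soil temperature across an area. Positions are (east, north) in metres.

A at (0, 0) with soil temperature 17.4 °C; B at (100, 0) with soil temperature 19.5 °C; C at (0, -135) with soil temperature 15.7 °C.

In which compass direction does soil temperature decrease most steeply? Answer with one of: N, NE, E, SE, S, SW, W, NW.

∂T/∂x = (19.5 − 17.4) / (100 − 0) = +0.02100
∂T/∂y = (15.7 − 17.4) / (-135 − 0) = +0.01259
Steepest decrease is along −∇f = (-0.02100 E, -0.01259 N) → southwest.

SW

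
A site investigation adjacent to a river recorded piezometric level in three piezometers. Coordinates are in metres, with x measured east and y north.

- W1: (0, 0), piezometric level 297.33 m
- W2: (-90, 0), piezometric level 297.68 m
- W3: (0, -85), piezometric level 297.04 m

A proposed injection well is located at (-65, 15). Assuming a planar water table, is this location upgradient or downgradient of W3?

∂h/∂x = (297.68 − 297.33) / (-90 − 0) = -0.003889
∂h/∂y = (297.04 − 297.33) / (-85 − 0) = +0.003412
Head at (-65, 15) = 297.33 + (-0.003889)·(-65) + (+0.003412)·(15) = 297.63 m.
That is higher than the 297.04 m at W3, so the point is upgradient.

upgradient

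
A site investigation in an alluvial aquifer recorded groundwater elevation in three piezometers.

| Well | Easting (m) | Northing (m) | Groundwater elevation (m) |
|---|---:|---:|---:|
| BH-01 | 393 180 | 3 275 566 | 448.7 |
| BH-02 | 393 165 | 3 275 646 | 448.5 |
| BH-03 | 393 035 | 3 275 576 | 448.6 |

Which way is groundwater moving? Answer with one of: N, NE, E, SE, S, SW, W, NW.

With h = a·x + b·y + c and BH-01 as origin, the differences give:
  (-15)·a + 80·b = -0.2
  (-145)·a + 10·b = -0.1
Eliminate b (×10 and ×80, subtract): 11450·a = 6.00 → a = ∂h/∂x = +0.0005240
Back-substitute: b = ∂h/∂y = -0.002402.
Flow = −∇h = (-0.0005240 east, +0.002402 north), which points north.

N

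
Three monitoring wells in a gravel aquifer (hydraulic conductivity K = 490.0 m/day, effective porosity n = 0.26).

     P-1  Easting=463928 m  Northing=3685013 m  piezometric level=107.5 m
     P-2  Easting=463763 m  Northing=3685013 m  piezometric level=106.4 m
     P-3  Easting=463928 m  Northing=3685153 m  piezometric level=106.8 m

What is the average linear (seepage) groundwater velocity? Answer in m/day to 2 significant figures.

∂h/∂x = (106.4 − 107.5) / (463763 − 463928) = +0.006667
∂h/∂y = (106.8 − 107.5) / (3685153 − 3685013) = -0.005000
|∇h| = √(0.006667² + -0.005000²) = 0.008334
Seepage velocity v = K·i/n = 490.0 × 0.008334 / 0.26 = 15.71 m/day.

16 m/day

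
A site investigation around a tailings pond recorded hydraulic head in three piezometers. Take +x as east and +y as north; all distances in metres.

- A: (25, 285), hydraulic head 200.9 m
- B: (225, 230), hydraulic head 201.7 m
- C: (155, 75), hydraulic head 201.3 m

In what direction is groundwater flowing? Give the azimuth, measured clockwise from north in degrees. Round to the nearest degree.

261°

Taking A as reference: B−A = (200, -55, +0.8); C−A = (130, -210, +0.4).
Solve a·Δx + b·Δy = Δh: det = 200·(-210) − 130·(-55) = -34850.
∂h/∂x = [(+0.8)·(-210) − (+0.4)·(-55)] / -34850 = +0.004189
∂h/∂y = [200·(+0.4) − 130·(+0.8)] / -34850 = +0.0006887
Flow direction (−∇h) has components (-0.004189 E, -0.0006887 N).
Azimuth = atan2(E, N) = atan2(-0.004189, -0.0006887) = 260.7° ≈ 261°.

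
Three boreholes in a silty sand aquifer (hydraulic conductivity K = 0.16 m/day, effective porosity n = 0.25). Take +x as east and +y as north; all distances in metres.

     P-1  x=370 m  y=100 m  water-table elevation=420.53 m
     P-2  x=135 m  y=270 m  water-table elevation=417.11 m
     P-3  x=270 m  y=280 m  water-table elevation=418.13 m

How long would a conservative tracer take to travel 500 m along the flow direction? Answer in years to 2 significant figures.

With h = a·x + b·y + c and P-1 as origin, the differences give:
  (-235)·a + 170·b = -3.42
  (-100)·a + 180·b = -2.40
Eliminate b (×180 and ×170, subtract): -25300·a = -207.600 → a = ∂h/∂x = +0.008206
Back-substitute: b = ∂h/∂y = -0.008775.
|∇h| = √(0.008206² + -0.008775²) = 0.01201
Seepage velocity v = K·i/n = 0.16 × 0.01201 / 0.25 = 0.007686 m/day.
t = 500 / 0.007686 = 6.505e+04 days = 178 years.

180 years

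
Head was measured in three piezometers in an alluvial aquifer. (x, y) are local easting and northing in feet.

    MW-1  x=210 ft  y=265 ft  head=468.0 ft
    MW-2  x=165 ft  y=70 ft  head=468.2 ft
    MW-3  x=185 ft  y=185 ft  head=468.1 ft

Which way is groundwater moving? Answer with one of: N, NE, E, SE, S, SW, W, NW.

Differences from MW-1: to MW-2 (Δx, Δy, Δh) = (-45, -195, +0.2); to MW-3 = (-25, -80, +0.1).
Determinant of the coordinate differences = (-45)·(-80) − (-25)·(-195) = -1275.
∂h/∂x = [(+0.2)·(-80) − (+0.1)·(-195)] / -1275 = -0.002745
∂h/∂y = [(-45)·(+0.1) − (-25)·(+0.2)] / -1275 = -0.0003922
Flow = −∇h = (+0.002745 east, +0.0003922 north), which points east.

E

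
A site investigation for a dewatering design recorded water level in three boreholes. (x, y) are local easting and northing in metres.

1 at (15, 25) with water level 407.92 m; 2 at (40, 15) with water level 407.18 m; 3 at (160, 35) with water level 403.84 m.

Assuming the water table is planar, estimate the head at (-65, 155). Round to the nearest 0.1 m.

410.6 m

With h = a·x + b·y + c and 1 as origin, the differences give:
  25·a + (-10)·b = -0.74
  145·a + 10·b = -4.08
Eliminate b (×10 and ×(-10), subtract): 1700·a = -48.200 → a = ∂h/∂x = -0.02835
Back-substitute: b = ∂h/∂y = +0.003118.
h(-65, 155) = 407.92 + (-0.02835)·(-80) + (+0.003118)·(130) = 407.92 +2.268 +0.405 = 410.594 m.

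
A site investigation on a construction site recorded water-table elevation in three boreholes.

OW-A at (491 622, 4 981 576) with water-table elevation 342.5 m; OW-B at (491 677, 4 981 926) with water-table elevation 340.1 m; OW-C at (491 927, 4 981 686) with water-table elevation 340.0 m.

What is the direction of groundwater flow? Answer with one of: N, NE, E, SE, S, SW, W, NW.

NE

Differences from OW-A: to OW-B (Δx, Δy, Δh) = (55, 350, -2.4); to OW-C = (305, 110, -2.5).
Solve a·Δx + b·Δy = Δh: det = 55·110 − 305·350 = -100700.
∂h/∂x = [(-2.4)·110 − (-2.5)·350] / -100700 = -0.006068
∂h/∂y = [55·(-2.5) − 305·(-2.4)] / -100700 = -0.005904
Flow = −∇h = (+0.006068 east, +0.005904 north), which points northeast.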